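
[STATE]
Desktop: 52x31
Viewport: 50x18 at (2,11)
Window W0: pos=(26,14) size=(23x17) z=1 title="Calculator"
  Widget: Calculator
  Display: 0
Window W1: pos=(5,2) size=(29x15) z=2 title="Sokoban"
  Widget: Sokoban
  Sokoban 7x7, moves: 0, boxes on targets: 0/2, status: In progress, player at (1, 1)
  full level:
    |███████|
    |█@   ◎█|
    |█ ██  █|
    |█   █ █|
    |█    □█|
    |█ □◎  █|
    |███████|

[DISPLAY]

   ┃███████                    ┃                  
   ┃Moves: 0  0/2              ┃                  
   ┃                           ┃                  
   ┃                           ┃━━━━━━━━━━━━━━┓   
   ┃                           ┃ator          ┃   
   ┗━━━━━━━━━━━━━━━━━━━━━━━━━━━┛──────────────┨   
                        ┃                    0┃   
                        ┃┌───┬───┬───┬───┐    ┃   
                        ┃│ 7 │ 8 │ 9 │ ÷ │    ┃   
                        ┃├───┼───┼───┼───┤    ┃   
                        ┃│ 4 │ 5 │ 6 │ × │    ┃   
                        ┃├───┼───┼───┼───┤    ┃   
                        ┃│ 1 │ 2 │ 3 │ - │    ┃   
                        ┃├───┼───┼───┼───┤    ┃   
                        ┃│ 0 │ . │ = │ + │    ┃   
                        ┃├───┼───┼───┼───┤    ┃   
                        ┃│ C │ MC│ MR│ M+│    ┃   
                        ┃└───┴───┴───┴───┘    ┃   


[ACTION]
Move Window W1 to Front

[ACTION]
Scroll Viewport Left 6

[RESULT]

     ┃███████                    ┃                
     ┃Moves: 0  0/2              ┃                
     ┃                           ┃                
     ┃                           ┃━━━━━━━━━━━━━━┓ 
     ┃                           ┃ator          ┃ 
     ┗━━━━━━━━━━━━━━━━━━━━━━━━━━━┛──────────────┨ 
                          ┃                    0┃ 
                          ┃┌───┬───┬───┬───┐    ┃ 
                          ┃│ 7 │ 8 │ 9 │ ÷ │    ┃ 
                          ┃├───┼───┼───┼───┤    ┃ 
                          ┃│ 4 │ 5 │ 6 │ × │    ┃ 
                          ┃├───┼───┼───┼───┤    ┃ 
                          ┃│ 1 │ 2 │ 3 │ - │    ┃ 
                          ┃├───┼───┼───┼───┤    ┃ 
                          ┃│ 0 │ . │ = │ + │    ┃ 
                          ┃├───┼───┼───┼───┤    ┃ 
                          ┃│ C │ MC│ MR│ M+│    ┃ 
                          ┃└───┴───┴───┴───┘    ┃ 


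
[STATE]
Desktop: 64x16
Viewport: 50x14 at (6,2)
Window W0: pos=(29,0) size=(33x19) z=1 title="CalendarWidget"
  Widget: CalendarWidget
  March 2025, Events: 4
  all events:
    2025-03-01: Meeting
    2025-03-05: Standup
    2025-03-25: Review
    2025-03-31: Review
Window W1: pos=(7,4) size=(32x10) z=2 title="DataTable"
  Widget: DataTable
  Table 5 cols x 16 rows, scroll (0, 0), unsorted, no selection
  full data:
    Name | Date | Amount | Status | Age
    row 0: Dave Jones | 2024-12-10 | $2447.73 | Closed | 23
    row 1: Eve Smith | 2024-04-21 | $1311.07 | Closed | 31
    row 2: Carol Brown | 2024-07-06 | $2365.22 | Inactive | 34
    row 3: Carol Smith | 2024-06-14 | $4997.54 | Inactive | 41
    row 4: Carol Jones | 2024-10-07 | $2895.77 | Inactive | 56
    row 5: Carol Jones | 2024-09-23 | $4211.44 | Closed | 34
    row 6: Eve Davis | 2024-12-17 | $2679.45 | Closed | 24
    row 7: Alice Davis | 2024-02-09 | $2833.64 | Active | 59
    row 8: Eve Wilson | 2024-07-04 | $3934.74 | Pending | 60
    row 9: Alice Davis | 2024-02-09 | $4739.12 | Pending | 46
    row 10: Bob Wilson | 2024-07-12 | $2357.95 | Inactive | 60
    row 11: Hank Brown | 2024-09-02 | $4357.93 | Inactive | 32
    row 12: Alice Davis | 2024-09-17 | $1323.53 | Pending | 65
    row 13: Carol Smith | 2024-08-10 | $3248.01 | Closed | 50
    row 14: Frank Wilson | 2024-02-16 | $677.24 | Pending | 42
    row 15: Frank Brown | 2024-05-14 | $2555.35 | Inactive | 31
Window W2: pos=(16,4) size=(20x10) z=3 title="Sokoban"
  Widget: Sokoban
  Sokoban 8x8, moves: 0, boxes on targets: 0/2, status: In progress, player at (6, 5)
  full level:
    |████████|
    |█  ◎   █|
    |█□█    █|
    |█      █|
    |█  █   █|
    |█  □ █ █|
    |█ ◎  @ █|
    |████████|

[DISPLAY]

                       ┠──────────────────────────
                       ┃           March 2025     
 ┏━━━━━━━━┏━━━━━━━━━━━━━━━━━━┓━━┓Th Fr Sa Su      
 ┃ DataTab┃ Sokoban          ┃  ┃       1*  2     
 ┠────────┠──────────────────┨──┨  6  7  8  9     
 ┃Name    ┃████████          ┃nt┃13 14 15 16      
 ┃────────┃█  ◎   █          ┃──┃20 21 22 23      
 ┃Dave Jon┃█□█    █          ┃7.┃ 27 28 29 30     
 ┃Eve Smit┃█      █          ┃1.┃                 
 ┃Carol Br┃█  █   █          ┃5.┃                 
 ┃Carol Sm┃█  □ █ █          ┃7.┃                 
 ┗━━━━━━━━┗━━━━━━━━━━━━━━━━━━┛━━┛                 
                       ┃                          
                       ┃                          


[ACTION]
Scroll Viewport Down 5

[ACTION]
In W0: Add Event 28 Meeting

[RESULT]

                       ┠──────────────────────────
                       ┃           March 2025     
 ┏━━━━━━━━┏━━━━━━━━━━━━━━━━━━┓━━┓Th Fr Sa Su      
 ┃ DataTab┃ Sokoban          ┃  ┃       1*  2     
 ┠────────┠──────────────────┨──┨  6  7  8  9     
 ┃Name    ┃████████          ┃nt┃13 14 15 16      
 ┃────────┃█  ◎   █          ┃──┃20 21 22 23      
 ┃Dave Jon┃█□█    █          ┃7.┃ 27 28* 29 30    
 ┃Eve Smit┃█      █          ┃1.┃                 
 ┃Carol Br┃█  █   █          ┃5.┃                 
 ┃Carol Sm┃█  □ █ █          ┃7.┃                 
 ┗━━━━━━━━┗━━━━━━━━━━━━━━━━━━┛━━┛                 
                       ┃                          
                       ┃                          


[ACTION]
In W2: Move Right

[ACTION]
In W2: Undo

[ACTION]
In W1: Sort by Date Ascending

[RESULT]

                       ┠──────────────────────────
                       ┃           March 2025     
 ┏━━━━━━━━┏━━━━━━━━━━━━━━━━━━┓━━┓Th Fr Sa Su      
 ┃ DataTab┃ Sokoban          ┃  ┃       1*  2     
 ┠────────┠──────────────────┨──┨  6  7  8  9     
 ┃Name    ┃████████          ┃nt┃13 14 15 16      
 ┃────────┃█  ◎   █          ┃──┃20 21 22 23      
 ┃Alice Da┃█□█    █          ┃3.┃ 27 28* 29 30    
 ┃Alice Da┃█      █          ┃9.┃                 
 ┃Frank Wi┃█  █   █          ┃.2┃                 
 ┃Eve Smit┃█  □ █ █          ┃1.┃                 
 ┗━━━━━━━━┗━━━━━━━━━━━━━━━━━━┛━━┛                 
                       ┃                          
                       ┃                          


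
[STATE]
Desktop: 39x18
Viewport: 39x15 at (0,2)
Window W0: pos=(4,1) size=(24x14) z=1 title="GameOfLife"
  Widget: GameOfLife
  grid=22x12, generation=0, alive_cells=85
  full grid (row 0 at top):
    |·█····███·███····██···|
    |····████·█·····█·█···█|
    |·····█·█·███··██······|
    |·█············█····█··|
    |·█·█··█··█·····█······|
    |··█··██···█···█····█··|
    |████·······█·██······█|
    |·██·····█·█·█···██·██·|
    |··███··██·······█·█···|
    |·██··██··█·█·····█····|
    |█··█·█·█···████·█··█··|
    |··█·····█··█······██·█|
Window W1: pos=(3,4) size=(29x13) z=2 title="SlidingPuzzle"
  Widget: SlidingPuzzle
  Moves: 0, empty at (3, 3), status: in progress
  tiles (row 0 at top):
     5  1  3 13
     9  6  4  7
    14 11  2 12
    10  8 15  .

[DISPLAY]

    ┃ GameOfLife           ┃           
    ┠──────────────────────┨           
   ┏━━━━━━━━━━━━━━━━━━━━━━━━━━━┓       
   ┃ SlidingPuzzle             ┃       
   ┠───────────────────────────┨       
   ┃┌────┬────┬────┬────┐      ┃       
   ┃│  5 │  1 │  3 │ 13 │      ┃       
   ┃├────┼────┼────┼────┤      ┃       
   ┃│  9 │  6 │  4 │  7 │      ┃       
   ┃├────┼────┼────┼────┤      ┃       
   ┃│ 14 │ 11 │  2 │ 12 │      ┃       
   ┃├────┼────┼────┼────┤      ┃       
   ┃│ 10 │  8 │ 15 │    │      ┃       
   ┃└────┴────┴────┴────┘      ┃       
   ┗━━━━━━━━━━━━━━━━━━━━━━━━━━━┛       


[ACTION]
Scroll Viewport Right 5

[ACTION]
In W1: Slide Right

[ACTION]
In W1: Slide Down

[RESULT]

    ┃ GameOfLife           ┃           
    ┠──────────────────────┨           
   ┏━━━━━━━━━━━━━━━━━━━━━━━━━━━┓       
   ┃ SlidingPuzzle             ┃       
   ┠───────────────────────────┨       
   ┃┌────┬────┬────┬────┐      ┃       
   ┃│  5 │  1 │  3 │ 13 │      ┃       
   ┃├────┼────┼────┼────┤      ┃       
   ┃│  9 │  6 │  4 │  7 │      ┃       
   ┃├────┼────┼────┼────┤      ┃       
   ┃│ 14 │ 11 │    │ 12 │      ┃       
   ┃├────┼────┼────┼────┤      ┃       
   ┃│ 10 │  8 │  2 │ 15 │      ┃       
   ┃└────┴────┴────┴────┘      ┃       
   ┗━━━━━━━━━━━━━━━━━━━━━━━━━━━┛       


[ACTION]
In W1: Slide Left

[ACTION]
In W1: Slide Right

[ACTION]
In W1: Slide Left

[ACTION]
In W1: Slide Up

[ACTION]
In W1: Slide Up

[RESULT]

    ┃ GameOfLife           ┃           
    ┠──────────────────────┨           
   ┏━━━━━━━━━━━━━━━━━━━━━━━━━━━┓       
   ┃ SlidingPuzzle             ┃       
   ┠───────────────────────────┨       
   ┃┌────┬────┬────┬────┐      ┃       
   ┃│  5 │  1 │  3 │ 13 │      ┃       
   ┃├────┼────┼────┼────┤      ┃       
   ┃│  9 │  6 │  4 │  7 │      ┃       
   ┃├────┼────┼────┼────┤      ┃       
   ┃│ 14 │ 11 │ 12 │ 15 │      ┃       
   ┃├────┼────┼────┼────┤      ┃       
   ┃│ 10 │  8 │  2 │    │      ┃       
   ┃└────┴────┴────┴────┘      ┃       
   ┗━━━━━━━━━━━━━━━━━━━━━━━━━━━┛       


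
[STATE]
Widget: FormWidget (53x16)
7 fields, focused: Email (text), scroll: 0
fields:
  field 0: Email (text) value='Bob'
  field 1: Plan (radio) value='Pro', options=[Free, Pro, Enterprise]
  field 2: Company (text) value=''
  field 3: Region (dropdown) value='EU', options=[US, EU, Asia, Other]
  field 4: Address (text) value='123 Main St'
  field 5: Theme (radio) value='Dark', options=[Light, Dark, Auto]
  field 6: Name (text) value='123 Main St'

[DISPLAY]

> Email:      [Bob                                  ]
  Plan:       ( ) Free  (●) Pro  ( ) Enterprise      
  Company:    [                                     ]
  Region:     [EU                                  ▼]
  Address:    [123 Main St                          ]
  Theme:      ( ) Light  (●) Dark  ( ) Auto          
  Name:       [123 Main St                          ]
                                                     
                                                     
                                                     
                                                     
                                                     
                                                     
                                                     
                                                     
                                                     


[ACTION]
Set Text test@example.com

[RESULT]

> Email:      [test@example.com                     ]
  Plan:       ( ) Free  (●) Pro  ( ) Enterprise      
  Company:    [                                     ]
  Region:     [EU                                  ▼]
  Address:    [123 Main St                          ]
  Theme:      ( ) Light  (●) Dark  ( ) Auto          
  Name:       [123 Main St                          ]
                                                     
                                                     
                                                     
                                                     
                                                     
                                                     
                                                     
                                                     
                                                     


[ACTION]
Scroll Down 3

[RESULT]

  Region:     [EU                                  ▼]
  Address:    [123 Main St                          ]
  Theme:      ( ) Light  (●) Dark  ( ) Auto          
  Name:       [123 Main St                          ]
                                                     
                                                     
                                                     
                                                     
                                                     
                                                     
                                                     
                                                     
                                                     
                                                     
                                                     
                                                     


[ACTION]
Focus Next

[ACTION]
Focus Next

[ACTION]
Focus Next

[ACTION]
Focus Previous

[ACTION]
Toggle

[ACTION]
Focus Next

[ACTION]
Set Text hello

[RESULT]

> Region:     [EU                                  ▼]
  Address:    [123 Main St                          ]
  Theme:      ( ) Light  (●) Dark  ( ) Auto          
  Name:       [123 Main St                          ]
                                                     
                                                     
                                                     
                                                     
                                                     
                                                     
                                                     
                                                     
                                                     
                                                     
                                                     
                                                     


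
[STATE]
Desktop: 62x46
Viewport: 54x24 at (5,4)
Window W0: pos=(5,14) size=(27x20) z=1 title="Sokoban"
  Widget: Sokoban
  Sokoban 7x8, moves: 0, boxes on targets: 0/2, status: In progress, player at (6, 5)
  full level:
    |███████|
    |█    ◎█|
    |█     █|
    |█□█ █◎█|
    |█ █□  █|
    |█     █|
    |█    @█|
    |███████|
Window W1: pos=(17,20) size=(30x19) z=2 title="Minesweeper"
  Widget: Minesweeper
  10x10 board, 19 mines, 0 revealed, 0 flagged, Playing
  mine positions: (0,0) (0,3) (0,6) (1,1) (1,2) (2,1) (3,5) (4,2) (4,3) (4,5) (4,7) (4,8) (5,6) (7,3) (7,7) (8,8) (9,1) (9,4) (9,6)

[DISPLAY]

                                                      
                                                      
                                                      
                                                      
                                                      
                                                      
                                                      
                                                      
                                                      
                                                      
┏━━━━━━━━━━━━━━━━━━━━━━━━━┓                           
┃ Sokoban                 ┃                           
┠─────────────────────────┨                           
┃███████                  ┃                           
┃█    ◎█                  ┃                           
┃█     █                  ┃                           
┃█□█ █◎█    ┏━━━━━━━━━━━━━━━━━━━━━━━━━━━━┓            
┃█ █□  █    ┃ Minesweeper                ┃            
┃█     █    ┠────────────────────────────┨            
┃█    @█    ┃■■■■■■■■■■                  ┃            
┃███████    ┃■■■■■■■■■■                  ┃            
┃Moves: 0  0┃■■■■■■■■■■                  ┃            
┃           ┃■■■■■■■■■■                  ┃            
┃           ┃■■■■■■■■■■                  ┃            


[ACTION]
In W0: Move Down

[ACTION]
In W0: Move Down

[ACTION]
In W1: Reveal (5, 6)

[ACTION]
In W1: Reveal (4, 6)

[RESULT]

                                                      
                                                      
                                                      
                                                      
                                                      
                                                      
                                                      
                                                      
                                                      
                                                      
┏━━━━━━━━━━━━━━━━━━━━━━━━━┓                           
┃ Sokoban                 ┃                           
┠─────────────────────────┨                           
┃███████                  ┃                           
┃█    ◎█                  ┃                           
┃█     █                  ┃                           
┃█□█ █◎█    ┏━━━━━━━━━━━━━━━━━━━━━━━━━━━━┓            
┃█ █□  █    ┃ Minesweeper                ┃            
┃█     █    ┠────────────────────────────┨            
┃█    @█    ┃✹■■✹■■✹■■■                  ┃            
┃███████    ┃■✹✹■■■■■■■                  ┃            
┃Moves: 0  0┃■✹■■■■■■■■                  ┃            
┃           ┃■■■■■✹■■■■                  ┃            
┃           ┃■■✹✹■✹■✹✹■                  ┃            


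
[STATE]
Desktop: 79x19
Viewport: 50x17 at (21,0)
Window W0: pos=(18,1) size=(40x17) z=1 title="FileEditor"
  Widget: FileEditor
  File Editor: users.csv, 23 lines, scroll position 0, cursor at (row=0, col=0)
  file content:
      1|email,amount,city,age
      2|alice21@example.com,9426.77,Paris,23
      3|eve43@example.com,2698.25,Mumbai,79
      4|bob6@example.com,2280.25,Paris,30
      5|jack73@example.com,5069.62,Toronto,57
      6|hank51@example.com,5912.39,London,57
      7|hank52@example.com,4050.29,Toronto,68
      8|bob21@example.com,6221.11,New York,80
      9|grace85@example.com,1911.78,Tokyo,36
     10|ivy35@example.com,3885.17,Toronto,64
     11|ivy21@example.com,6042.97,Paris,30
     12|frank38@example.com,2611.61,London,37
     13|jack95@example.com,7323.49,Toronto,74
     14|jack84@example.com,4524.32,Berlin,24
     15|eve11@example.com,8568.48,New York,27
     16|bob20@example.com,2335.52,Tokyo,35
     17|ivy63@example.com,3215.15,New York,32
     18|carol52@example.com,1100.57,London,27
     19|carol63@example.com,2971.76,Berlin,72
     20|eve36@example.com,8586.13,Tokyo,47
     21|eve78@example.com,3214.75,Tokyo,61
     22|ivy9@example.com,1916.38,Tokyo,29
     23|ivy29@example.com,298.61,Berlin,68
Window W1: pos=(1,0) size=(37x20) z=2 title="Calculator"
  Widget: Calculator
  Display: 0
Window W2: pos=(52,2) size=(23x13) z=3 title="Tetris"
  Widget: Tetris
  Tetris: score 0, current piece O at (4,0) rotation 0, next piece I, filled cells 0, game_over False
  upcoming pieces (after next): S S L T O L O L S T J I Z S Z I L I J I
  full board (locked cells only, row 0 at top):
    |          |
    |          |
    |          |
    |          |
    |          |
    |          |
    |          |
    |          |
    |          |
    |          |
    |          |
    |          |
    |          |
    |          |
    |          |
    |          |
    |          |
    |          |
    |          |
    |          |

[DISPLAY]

━━━━━━━━━━━━━━━━┓                                 
                ┃━━━━━━━━━━━━━━━━━━━┓             
────────────────┨              ┏━━━━━━━━━━━━━━━━━━
               0┃──────────────┃ Tetris           
                ┃ge            ┠──────────────────
                ┃,9426.77,Paris┃          │Next:  
                ┃698.25,Mumbai,┃          │████   
                ┃80.25,Paris,30┃          │       
                ┃5069.62,Toront┃          │       
                ┃5912.39,London┃          │       
                ┃4050.29,Toront┃          │       
                ┃221.11,New Yor┃          │Score: 
                ┃,1911.78,Tokyo┃          │0      
                ┃885.17,Toronto┃          │       
                ┃042.97,Paris,3┗━━━━━━━━━━━━━━━━━━
                ┃,2611.61,London,37░┃             
                ┃7323.49,Toronto,74▼┃             


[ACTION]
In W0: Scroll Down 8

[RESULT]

━━━━━━━━━━━━━━━━┓                                 
                ┃━━━━━━━━━━━━━━━━━━━┓             
────────────────┨              ┏━━━━━━━━━━━━━━━━━━
               0┃──────────────┃ Tetris           
                ┃,1911.78,Tokyo┠──────────────────
                ┃885.17,Toronto┃          │Next:  
                ┃042.97,Paris,3┃          │████   
                ┃,2611.61,Londo┃          │       
                ┃7323.49,Toront┃          │       
                ┃4524.32,Berlin┃          │       
                ┃568.48,New Yor┃          │       
                ┃335.52,Tokyo,3┃          │Score: 
                ┃215.15,New Yor┃          │0      
                ┃,1100.57,Londo┃          │       
                ┃,2971.76,Berli┗━━━━━━━━━━━━━━━━━━
                ┃586.13,Tokyo,47   ░┃             
                ┃214.75,Tokyo,61   ▼┃             


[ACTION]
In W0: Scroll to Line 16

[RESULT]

━━━━━━━━━━━━━━━━┓                                 
                ┃━━━━━━━━━━━━━━━━━━━┓             
────────────────┨              ┏━━━━━━━━━━━━━━━━━━
               0┃──────────────┃ Tetris           
                ┃042.97,Paris,3┠──────────────────
                ┃,2611.61,Londo┃          │Next:  
                ┃7323.49,Toront┃          │████   
                ┃4524.32,Berlin┃          │       
                ┃568.48,New Yor┃          │       
                ┃335.52,Tokyo,3┃          │       
                ┃215.15,New Yor┃          │       
                ┃,1100.57,Londo┃          │Score: 
                ┃,2971.76,Berli┃          │0      
                ┃586.13,Tokyo,4┃          │       
                ┃214.75,Tokyo,6┗━━━━━━━━━━━━━━━━━━
                ┃16.38,Tokyo,29    █┃             
                ┃98.61,Berlin,68   ▼┃             


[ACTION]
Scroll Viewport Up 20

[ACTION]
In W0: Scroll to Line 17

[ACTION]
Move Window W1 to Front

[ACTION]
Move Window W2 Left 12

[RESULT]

━━━━━━━━━━━━━━━━┓                                 
                ┃━━━━━━━━━━━━━━━━━━━┓             
────────────────┨  ┏━━━━━━━━━━━━━━━━━━━━━┓        
               0┃──┃ Tetris              ┃        
                ┃04┠─────────────────────┨        
                ┃,2┃          │Next:     ┃        
                ┃73┃          │████      ┃        
                ┃45┃          │          ┃        
                ┃56┃          │          ┃        
                ┃33┃          │          ┃        
                ┃21┃          │          ┃        
                ┃,1┃          │Score:    ┃        
                ┃,2┃          │0         ┃        
                ┃58┃          │          ┃        
                ┃21┗━━━━━━━━━━━━━━━━━━━━━┛        
                ┃16.38,Tokyo,29    █┃             
                ┃98.61,Berlin,68   ▼┃             


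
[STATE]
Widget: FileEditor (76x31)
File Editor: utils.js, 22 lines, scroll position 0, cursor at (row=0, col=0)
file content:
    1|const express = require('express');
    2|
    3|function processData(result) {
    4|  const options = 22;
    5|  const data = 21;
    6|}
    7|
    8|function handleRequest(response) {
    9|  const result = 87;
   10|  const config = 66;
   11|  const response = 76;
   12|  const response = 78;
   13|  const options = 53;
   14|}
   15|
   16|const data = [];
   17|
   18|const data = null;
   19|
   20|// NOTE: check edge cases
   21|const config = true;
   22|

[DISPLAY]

█onst express = require('express');                                        ▲
                                                                           █
function processData(result) {                                             ░
  const options = 22;                                                      ░
  const data = 21;                                                         ░
}                                                                          ░
                                                                           ░
function handleRequest(response) {                                         ░
  const result = 87;                                                       ░
  const config = 66;                                                       ░
  const response = 76;                                                     ░
  const response = 78;                                                     ░
  const options = 53;                                                      ░
}                                                                          ░
                                                                           ░
const data = [];                                                           ░
                                                                           ░
const data = null;                                                         ░
                                                                           ░
// NOTE: check edge cases                                                  ░
const config = true;                                                       ░
                                                                           ░
                                                                           ░
                                                                           ░
                                                                           ░
                                                                           ░
                                                                           ░
                                                                           ░
                                                                           ░
                                                                           ░
                                                                           ▼


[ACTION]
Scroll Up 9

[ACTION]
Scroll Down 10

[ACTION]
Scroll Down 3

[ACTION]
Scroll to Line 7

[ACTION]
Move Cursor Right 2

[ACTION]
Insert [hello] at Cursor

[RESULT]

cohello█st express = require('express');                                   ▲
                                                                           █
function processData(result) {                                             ░
  const options = 22;                                                      ░
  const data = 21;                                                         ░
}                                                                          ░
                                                                           ░
function handleRequest(response) {                                         ░
  const result = 87;                                                       ░
  const config = 66;                                                       ░
  const response = 76;                                                     ░
  const response = 78;                                                     ░
  const options = 53;                                                      ░
}                                                                          ░
                                                                           ░
const data = [];                                                           ░
                                                                           ░
const data = null;                                                         ░
                                                                           ░
// NOTE: check edge cases                                                  ░
const config = true;                                                       ░
                                                                           ░
                                                                           ░
                                                                           ░
                                                                           ░
                                                                           ░
                                                                           ░
                                                                           ░
                                                                           ░
                                                                           ░
                                                                           ▼


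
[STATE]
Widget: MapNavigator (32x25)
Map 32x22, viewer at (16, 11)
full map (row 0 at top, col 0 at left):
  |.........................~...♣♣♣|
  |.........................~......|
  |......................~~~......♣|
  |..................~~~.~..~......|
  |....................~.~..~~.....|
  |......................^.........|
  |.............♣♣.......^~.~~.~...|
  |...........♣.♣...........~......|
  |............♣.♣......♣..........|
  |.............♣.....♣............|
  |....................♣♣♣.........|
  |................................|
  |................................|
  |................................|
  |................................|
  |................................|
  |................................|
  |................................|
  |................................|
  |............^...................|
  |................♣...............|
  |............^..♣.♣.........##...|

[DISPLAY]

                                
.........................~...♣♣♣
.........................~......
......................~~~......♣
..................~~~.~..~......
....................~.~..~~.....
......................^.........
.............♣♣.......^~.~~.~...
...........♣.♣...........~......
............♣.♣......♣..........
.............♣.....♣............
....................♣♣♣.........
................@...............
................................
................................
................................
................................
................................
................................
................................
............^...................
................♣...............
............^..♣.♣.........##...
                                
                                


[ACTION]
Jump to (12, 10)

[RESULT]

                                
                                
    .........................~..
    .........................~..
    ......................~~~...
    ..................~~~.~..~..
    ....................~.~..~~.
    ......................^.....
    .............♣♣.......^~.~~.
    ...........♣.♣...........~..
    ............♣.♣......♣......
    .............♣.....♣........
    ............@.......♣♣♣.....
    ............................
    ............................
    ............................
    ............................
    ............................
    ............................
    ............................
    ............................
    ............^...............
    ................♣...........
    ............^..♣.♣.........#
                                


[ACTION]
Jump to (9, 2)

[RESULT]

                                
                                
                                
                                
                                
                                
                                
                                
                                
                                
       .........................
       .........................
       .........@............~~~
       ..................~~~.~..
       ....................~.~..
       ......................^..
       .............♣♣.......^~.
       ...........♣.♣...........
       ............♣.♣......♣...
       .............♣.....♣.....
       ....................♣♣♣..
       .........................
       .........................
       .........................
       .........................


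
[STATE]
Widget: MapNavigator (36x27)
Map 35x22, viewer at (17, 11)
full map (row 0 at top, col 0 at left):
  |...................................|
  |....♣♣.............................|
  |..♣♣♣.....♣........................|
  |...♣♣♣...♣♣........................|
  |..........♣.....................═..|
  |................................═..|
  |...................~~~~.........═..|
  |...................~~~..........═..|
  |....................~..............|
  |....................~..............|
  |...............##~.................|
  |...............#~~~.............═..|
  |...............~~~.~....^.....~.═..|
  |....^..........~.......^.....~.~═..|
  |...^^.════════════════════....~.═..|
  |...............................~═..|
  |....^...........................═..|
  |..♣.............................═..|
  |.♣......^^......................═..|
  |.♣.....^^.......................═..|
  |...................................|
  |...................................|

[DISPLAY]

                                    
                                    
 ...................................
 ....♣♣.............................
 ..♣♣♣.....♣........................
 ...♣♣♣...♣♣........................
 ..........♣.....................═..
 ................................═..
 ...................~~~~.........═..
 ...................~~~..........═..
 ....................~..............
 ....................~..............
 ...............##~.................
 ...............#~@~.............═..
 ...............~~~.~....^.....~.═..
 ....^..........~.......^.....~.~═..
 ...^^.════════════════════....~.═..
 ...............................~═..
 ....^...........................═..
 ..♣.............................═..
 .♣......^^......................═..
 .♣.....^^.......................═..
 ...................................
 ...................................
                                    
                                    
                                    


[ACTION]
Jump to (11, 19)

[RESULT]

       ...................~~~~......
       ...................~~~.......
       ....................~........
       ....................~........
       ...............##~...........
       ...............#~~~..........
       ...............~~~.~....^....
       ....^..........~.......^.....
       ...^^.════════════════════...
       .............................
       ....^........................
       ..♣..........................
       .♣......^^...................
       .♣.....^^..@.................
       .............................
       .............................
                                    
                                    
                                    
                                    
                                    
                                    
                                    
                                    
                                    
                                    
                                    


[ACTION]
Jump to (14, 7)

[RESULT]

                                    
                                    
                                    
                                    
                                    
                                    
    ................................
    ....♣♣..........................
    ..♣♣♣.....♣.....................
    ...♣♣♣...♣♣.....................
    ..........♣.....................
    ................................
    ...................~~~~.........
    ..............@....~~~..........
    ....................~...........
    ....................~...........
    ...............##~..............
    ...............#~~~.............
    ...............~~~.~....^.....~.
    ....^..........~.......^.....~.~
    ...^^.════════════════════....~.
    ...............................~
    ....^...........................
    ..♣.............................
    .♣......^^......................
    .♣.....^^.......................
    ................................


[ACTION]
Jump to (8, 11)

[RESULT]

                                    
                                    
          ..........................
          ....♣♣....................
          ..♣♣♣.....♣...............
          ...♣♣♣...♣♣...............
          ..........♣...............
          ..........................
          ...................~~~~...
          ...................~~~....
          ....................~.....
          ....................~.....
          ...............##~........
          ........@......#~~~.......
          ...............~~~.~....^.
          ....^..........~.......^..
          ...^^.════════════════════
          ..........................
          ....^.....................
          ..♣.......................
          .♣......^^................
          .♣.....^^.................
          ..........................
          ..........................
                                    
                                    
                                    


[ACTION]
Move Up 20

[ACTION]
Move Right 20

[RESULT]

                                    
                                    
                                    
                                    
                                    
                                    
                                    
                                    
                                    
                                    
                                    
                                    
                                    
..................@......           
.........................           
♣........................           
♣........................           
♣.....................═..           
......................═..           
.........~~~~.........═..           
.........~~~..........═..           
..........~..............           
..........~..............           
.....##~.................           
.....#~~~.............═..           
.....~~~.~....^.....~.═..           
.....~.......^.....~.~═..           
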